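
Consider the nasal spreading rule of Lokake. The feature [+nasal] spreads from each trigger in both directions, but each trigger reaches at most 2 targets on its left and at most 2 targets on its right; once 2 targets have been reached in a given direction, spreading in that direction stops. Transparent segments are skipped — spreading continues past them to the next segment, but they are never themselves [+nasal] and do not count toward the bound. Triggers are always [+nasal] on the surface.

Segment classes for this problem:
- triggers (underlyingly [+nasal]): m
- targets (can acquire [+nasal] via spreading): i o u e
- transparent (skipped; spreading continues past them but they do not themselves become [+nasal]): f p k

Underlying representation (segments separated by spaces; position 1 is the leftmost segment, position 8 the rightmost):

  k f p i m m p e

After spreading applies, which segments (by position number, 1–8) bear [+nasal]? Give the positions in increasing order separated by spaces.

From /m/ at 5 rightward: 6 /m/ is itself a trigger — this domain ends here.
From /m/ at 5 leftward: 4 /i/ → [+nasal]; 3 /p/ transparent; 2 /f/ transparent; 1 /k/ transparent; word edge.
From /m/ at 6 rightward: 7 /p/ transparent; 8 /e/ → [+nasal]; word edge.
From /m/ at 6 leftward: 5 /m/ is itself a trigger — this domain ends here.

4 5 6 8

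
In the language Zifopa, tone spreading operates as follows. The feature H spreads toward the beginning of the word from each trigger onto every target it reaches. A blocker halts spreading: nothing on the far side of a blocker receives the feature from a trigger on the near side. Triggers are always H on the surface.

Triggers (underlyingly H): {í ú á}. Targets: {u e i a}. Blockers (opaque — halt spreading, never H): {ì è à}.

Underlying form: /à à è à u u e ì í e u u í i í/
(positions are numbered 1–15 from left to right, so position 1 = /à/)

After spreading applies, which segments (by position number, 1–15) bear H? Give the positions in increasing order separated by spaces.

From /í/ at 9 leftward: 8 /ì/ blocks.
From /í/ at 13 leftward: 12 /u/ → H; 11 /u/ → H; 10 /e/ → H; 9 /í/ is itself a trigger — this domain ends here.
From /í/ at 15 leftward: 14 /i/ → H; 13 /í/ is itself a trigger — this domain ends here.
Targets with no active source: positions 5 6 7 stay [-high tone].

9 10 11 12 13 14 15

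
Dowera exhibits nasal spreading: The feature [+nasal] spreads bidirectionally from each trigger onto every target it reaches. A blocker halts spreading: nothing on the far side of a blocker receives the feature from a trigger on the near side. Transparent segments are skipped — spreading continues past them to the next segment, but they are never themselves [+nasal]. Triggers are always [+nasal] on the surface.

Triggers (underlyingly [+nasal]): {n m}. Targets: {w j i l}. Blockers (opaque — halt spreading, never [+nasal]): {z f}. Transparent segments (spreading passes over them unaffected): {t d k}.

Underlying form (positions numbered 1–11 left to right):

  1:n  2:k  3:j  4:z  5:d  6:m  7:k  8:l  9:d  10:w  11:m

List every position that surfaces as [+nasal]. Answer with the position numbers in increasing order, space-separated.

1 3 6 8 10 11

From /n/ at 1 rightward: 2 /k/ transparent; 3 /j/ → [+nasal]; 4 /z/ blocks.
From /n/ at 1 leftward: word edge.
From /m/ at 6 rightward: 7 /k/ transparent; 8 /l/ → [+nasal]; 9 /d/ transparent; 10 /w/ → [+nasal]; 11 /m/ is itself a trigger — this domain ends here.
From /m/ at 6 leftward: 5 /d/ transparent; 4 /z/ blocks.
From /m/ at 11 rightward: word edge.
From /m/ at 11 leftward: 10 /w/ → [+nasal]; 9 /d/ transparent; 8 /l/ → [+nasal]; 7 /k/ transparent; 6 /m/ is itself a trigger — this domain ends here.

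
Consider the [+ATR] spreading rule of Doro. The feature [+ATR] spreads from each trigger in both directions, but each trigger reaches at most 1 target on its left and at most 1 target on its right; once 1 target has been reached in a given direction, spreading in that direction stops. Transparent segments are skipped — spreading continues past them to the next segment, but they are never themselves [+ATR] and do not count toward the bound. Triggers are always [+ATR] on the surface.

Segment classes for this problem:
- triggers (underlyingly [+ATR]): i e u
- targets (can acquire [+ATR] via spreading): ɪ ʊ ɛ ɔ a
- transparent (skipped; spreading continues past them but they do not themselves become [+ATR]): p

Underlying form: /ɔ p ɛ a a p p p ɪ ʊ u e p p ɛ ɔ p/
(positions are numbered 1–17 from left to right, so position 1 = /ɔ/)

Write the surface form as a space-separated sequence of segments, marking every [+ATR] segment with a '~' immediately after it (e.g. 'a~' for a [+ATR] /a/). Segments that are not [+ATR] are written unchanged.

From /u/ at 11 rightward: 12 /e/ is itself a trigger — this domain ends here.
From /u/ at 11 leftward: 10 /ʊ/ → [+ATR]; bound reached.
From /e/ at 12 rightward: 13 /p/ transparent; 14 /p/ transparent; 15 /ɛ/ → [+ATR]; bound reached.
From /e/ at 12 leftward: 11 /u/ is itself a trigger — this domain ends here.
Targets with no active source: positions 1 3 4 5 9 16 stay [-ATR].
[+ATR] positions on the surface: 10 11 12 15.

ɔ p ɛ a a p p p ɪ ʊ~ u~ e~ p p ɛ~ ɔ p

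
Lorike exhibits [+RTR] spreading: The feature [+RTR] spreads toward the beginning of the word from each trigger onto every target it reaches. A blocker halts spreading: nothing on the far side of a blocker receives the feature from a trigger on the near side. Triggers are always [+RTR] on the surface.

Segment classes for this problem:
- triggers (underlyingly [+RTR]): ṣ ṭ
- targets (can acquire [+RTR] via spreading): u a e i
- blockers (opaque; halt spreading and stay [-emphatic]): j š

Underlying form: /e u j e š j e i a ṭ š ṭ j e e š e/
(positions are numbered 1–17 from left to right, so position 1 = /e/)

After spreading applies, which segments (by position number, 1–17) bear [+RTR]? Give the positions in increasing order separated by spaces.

7 8 9 10 12

From /ṭ/ at 10 leftward: 9 /a/ → [+RTR]; 8 /i/ → [+RTR]; 7 /e/ → [+RTR]; 6 /j/ blocks.
From /ṭ/ at 12 leftward: 11 /š/ blocks.
Targets with no active source: positions 1 2 4 14 15 17 stay [-emphatic].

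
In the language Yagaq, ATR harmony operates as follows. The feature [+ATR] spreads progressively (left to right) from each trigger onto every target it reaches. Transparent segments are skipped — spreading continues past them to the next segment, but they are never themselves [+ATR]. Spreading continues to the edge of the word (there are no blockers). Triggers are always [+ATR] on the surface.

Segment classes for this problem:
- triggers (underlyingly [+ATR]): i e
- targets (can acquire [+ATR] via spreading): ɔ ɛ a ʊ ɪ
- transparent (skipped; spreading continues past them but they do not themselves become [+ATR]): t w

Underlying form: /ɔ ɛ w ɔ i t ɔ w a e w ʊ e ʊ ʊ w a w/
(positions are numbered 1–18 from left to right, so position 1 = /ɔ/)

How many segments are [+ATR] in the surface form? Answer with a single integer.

From /i/ at 5 rightward: 6 /t/ transparent; 7 /ɔ/ → [+ATR]; 8 /w/ transparent; 9 /a/ → [+ATR]; 10 /e/ is itself a trigger — this domain ends here.
From /e/ at 10 rightward: 11 /w/ transparent; 12 /ʊ/ → [+ATR]; 13 /e/ is itself a trigger — this domain ends here.
From /e/ at 13 rightward: 14 /ʊ/ → [+ATR]; 15 /ʊ/ → [+ATR]; 16 /w/ transparent; 17 /a/ → [+ATR]; 18 /w/ transparent; word edge.
Targets with no active source: positions 1 2 4 stay [-ATR].
[+ATR] positions on the surface: 5 7 9 10 12 13 14 15 17.

9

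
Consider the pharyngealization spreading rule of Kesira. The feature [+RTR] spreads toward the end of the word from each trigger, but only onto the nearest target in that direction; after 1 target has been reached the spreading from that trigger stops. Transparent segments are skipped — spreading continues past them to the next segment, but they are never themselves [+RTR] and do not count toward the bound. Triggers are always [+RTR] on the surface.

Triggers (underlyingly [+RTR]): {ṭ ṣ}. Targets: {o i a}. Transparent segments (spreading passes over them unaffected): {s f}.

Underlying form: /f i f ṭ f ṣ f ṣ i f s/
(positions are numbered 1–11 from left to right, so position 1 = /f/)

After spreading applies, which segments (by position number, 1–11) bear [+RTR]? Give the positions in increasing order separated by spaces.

From /ṭ/ at 4 rightward: 5 /f/ transparent; 6 /ṣ/ is itself a trigger — this domain ends here.
From /ṣ/ at 6 rightward: 7 /f/ transparent; 8 /ṣ/ is itself a trigger — this domain ends here.
From /ṣ/ at 8 rightward: 9 /i/ → [+RTR]; bound reached.
Target with no active source: position 2 stays [-emphatic].

4 6 8 9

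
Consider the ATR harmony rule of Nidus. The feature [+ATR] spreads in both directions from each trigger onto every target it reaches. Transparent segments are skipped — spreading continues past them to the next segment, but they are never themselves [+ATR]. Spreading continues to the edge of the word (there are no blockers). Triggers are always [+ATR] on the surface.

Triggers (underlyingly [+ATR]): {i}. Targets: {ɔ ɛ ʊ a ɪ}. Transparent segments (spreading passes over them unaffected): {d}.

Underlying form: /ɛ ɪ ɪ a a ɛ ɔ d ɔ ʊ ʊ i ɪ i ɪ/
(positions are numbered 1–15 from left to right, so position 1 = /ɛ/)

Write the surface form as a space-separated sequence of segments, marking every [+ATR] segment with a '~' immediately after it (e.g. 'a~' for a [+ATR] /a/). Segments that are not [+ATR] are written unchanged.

ɛ~ ɪ~ ɪ~ a~ a~ ɛ~ ɔ~ d ɔ~ ʊ~ ʊ~ i~ ɪ~ i~ ɪ~

From /i/ at 12 rightward: 13 /ɪ/ → [+ATR]; 14 /i/ is itself a trigger — this domain ends here.
From /i/ at 12 leftward: 11 /ʊ/ → [+ATR]; 10 /ʊ/ → [+ATR]; 9 /ɔ/ → [+ATR]; 8 /d/ transparent; 7 /ɔ/ → [+ATR]; 6 /ɛ/ → [+ATR]; 5 /a/ → [+ATR]; 4 /a/ → [+ATR]; 3 /ɪ/ → [+ATR]; 2 /ɪ/ → [+ATR]; 1 /ɛ/ → [+ATR]; word edge.
From /i/ at 14 rightward: 15 /ɪ/ → [+ATR]; word edge.
From /i/ at 14 leftward: 13 /ɪ/ → [+ATR]; 12 /i/ is itself a trigger — this domain ends here.
[+ATR] positions on the surface: 1 2 3 4 5 6 7 9 10 11 12 13 14 15.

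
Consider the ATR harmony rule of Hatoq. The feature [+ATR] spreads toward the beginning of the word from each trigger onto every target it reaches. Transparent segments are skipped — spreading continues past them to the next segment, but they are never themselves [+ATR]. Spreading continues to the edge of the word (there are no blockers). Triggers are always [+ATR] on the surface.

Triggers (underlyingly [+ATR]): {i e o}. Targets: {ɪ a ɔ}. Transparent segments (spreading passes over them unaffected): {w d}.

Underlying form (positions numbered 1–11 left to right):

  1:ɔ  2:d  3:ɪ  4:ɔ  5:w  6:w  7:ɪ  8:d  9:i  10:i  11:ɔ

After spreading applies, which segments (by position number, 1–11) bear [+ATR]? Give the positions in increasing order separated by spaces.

1 3 4 7 9 10

From /i/ at 9 leftward: 8 /d/ transparent; 7 /ɪ/ → [+ATR]; 6 /w/ transparent; 5 /w/ transparent; 4 /ɔ/ → [+ATR]; 3 /ɪ/ → [+ATR]; 2 /d/ transparent; 1 /ɔ/ → [+ATR]; word edge.
From /i/ at 10 leftward: 9 /i/ is itself a trigger — this domain ends here.
Target with no active source: position 11 stays [-ATR].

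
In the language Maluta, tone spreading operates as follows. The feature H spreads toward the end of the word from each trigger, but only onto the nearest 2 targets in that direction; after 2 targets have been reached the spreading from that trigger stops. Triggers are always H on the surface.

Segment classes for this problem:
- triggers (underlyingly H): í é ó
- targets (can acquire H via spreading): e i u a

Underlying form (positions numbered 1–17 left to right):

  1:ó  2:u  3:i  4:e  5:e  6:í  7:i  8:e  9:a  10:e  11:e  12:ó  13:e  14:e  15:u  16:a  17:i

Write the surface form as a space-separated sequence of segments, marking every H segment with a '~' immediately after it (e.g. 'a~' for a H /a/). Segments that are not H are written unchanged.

From /ó/ at 1 rightward: 2 /u/ → H; 3 /i/ → H; bound reached.
From /í/ at 6 rightward: 7 /i/ → H; 8 /e/ → H; bound reached.
From /ó/ at 12 rightward: 13 /e/ → H; 14 /e/ → H; bound reached.
Targets with no active source: positions 4 5 9 10 11 15 16 17 stay [-high tone].
H positions on the surface: 1 2 3 6 7 8 12 13 14.

ó~ u~ i~ e e í~ i~ e~ a e e ó~ e~ e~ u a i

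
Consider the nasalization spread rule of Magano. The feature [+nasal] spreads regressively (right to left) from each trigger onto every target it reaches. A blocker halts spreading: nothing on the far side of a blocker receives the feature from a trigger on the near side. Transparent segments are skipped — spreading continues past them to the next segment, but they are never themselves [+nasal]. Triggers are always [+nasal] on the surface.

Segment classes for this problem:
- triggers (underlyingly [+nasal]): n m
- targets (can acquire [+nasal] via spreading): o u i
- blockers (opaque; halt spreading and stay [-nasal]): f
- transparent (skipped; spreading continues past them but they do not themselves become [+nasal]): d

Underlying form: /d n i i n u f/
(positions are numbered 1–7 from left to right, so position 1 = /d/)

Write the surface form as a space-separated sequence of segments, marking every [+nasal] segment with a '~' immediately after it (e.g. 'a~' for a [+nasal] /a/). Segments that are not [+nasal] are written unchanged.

d n~ i~ i~ n~ u f

From /n/ at 2 leftward: 1 /d/ transparent; word edge.
From /n/ at 5 leftward: 4 /i/ → [+nasal]; 3 /i/ → [+nasal]; 2 /n/ is itself a trigger — this domain ends here.
Target with no active source: position 6 stays [-nasal].
[+nasal] positions on the surface: 2 3 4 5.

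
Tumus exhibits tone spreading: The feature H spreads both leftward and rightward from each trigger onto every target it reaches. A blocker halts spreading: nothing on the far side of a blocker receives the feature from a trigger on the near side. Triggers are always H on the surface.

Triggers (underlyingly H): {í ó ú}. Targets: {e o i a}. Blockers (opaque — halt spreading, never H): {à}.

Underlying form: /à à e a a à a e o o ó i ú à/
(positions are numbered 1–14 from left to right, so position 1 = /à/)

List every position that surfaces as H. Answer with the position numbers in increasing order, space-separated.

From /ó/ at 11 rightward: 12 /i/ → H; 13 /ú/ is itself a trigger — this domain ends here.
From /ó/ at 11 leftward: 10 /o/ → H; 9 /o/ → H; 8 /e/ → H; 7 /a/ → H; 6 /à/ blocks.
From /ú/ at 13 rightward: 14 /à/ blocks.
From /ú/ at 13 leftward: 12 /i/ → H; 11 /ó/ is itself a trigger — this domain ends here.
Targets with no active source: positions 3 4 5 stay [-high tone].

7 8 9 10 11 12 13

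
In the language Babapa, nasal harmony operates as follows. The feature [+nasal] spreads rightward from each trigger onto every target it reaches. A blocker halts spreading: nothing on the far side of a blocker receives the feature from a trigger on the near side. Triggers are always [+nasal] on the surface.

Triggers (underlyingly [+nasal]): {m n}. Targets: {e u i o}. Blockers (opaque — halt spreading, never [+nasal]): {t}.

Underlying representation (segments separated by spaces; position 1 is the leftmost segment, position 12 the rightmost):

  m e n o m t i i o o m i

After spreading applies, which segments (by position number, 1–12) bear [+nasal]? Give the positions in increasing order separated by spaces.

From /m/ at 1 rightward: 2 /e/ → [+nasal]; 3 /n/ is itself a trigger — this domain ends here.
From /n/ at 3 rightward: 4 /o/ → [+nasal]; 5 /m/ is itself a trigger — this domain ends here.
From /m/ at 5 rightward: 6 /t/ blocks.
From /m/ at 11 rightward: 12 /i/ → [+nasal]; word edge.
Targets with no active source: positions 7 8 9 10 stay [-nasal].

1 2 3 4 5 11 12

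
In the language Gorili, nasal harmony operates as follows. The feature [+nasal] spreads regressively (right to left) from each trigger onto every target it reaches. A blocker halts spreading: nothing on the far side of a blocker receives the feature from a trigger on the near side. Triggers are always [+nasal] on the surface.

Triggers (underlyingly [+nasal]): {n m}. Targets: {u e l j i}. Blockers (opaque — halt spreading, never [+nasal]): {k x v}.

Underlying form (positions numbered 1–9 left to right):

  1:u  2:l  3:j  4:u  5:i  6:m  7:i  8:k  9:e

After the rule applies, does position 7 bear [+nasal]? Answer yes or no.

no

From /m/ at 6 leftward: 5 /i/ → [+nasal]; 4 /u/ → [+nasal]; 3 /j/ → [+nasal]; 2 /l/ → [+nasal]; 1 /u/ → [+nasal]; word edge.
Targets with no active source: positions 7 9 stay [-nasal].
[+nasal] positions on the surface: 1 2 3 4 5 6.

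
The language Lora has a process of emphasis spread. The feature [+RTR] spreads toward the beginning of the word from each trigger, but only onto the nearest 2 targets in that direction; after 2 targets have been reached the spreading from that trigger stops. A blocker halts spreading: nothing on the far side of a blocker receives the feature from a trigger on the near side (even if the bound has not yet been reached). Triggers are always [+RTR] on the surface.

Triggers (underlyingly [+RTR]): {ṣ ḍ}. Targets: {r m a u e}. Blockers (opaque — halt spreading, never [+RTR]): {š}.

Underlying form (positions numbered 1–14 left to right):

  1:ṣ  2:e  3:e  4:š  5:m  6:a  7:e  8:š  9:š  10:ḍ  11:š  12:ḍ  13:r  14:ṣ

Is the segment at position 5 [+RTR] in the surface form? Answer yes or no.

no

From /ṣ/ at 1 leftward: word edge.
From /ḍ/ at 10 leftward: 9 /š/ blocks.
From /ḍ/ at 12 leftward: 11 /š/ blocks.
From /ṣ/ at 14 leftward: 13 /r/ → [+RTR]; 12 /ḍ/ is itself a trigger — this domain ends here.
Targets with no active source: positions 2 3 5 6 7 stay [-emphatic].
[+RTR] positions on the surface: 1 10 12 13 14.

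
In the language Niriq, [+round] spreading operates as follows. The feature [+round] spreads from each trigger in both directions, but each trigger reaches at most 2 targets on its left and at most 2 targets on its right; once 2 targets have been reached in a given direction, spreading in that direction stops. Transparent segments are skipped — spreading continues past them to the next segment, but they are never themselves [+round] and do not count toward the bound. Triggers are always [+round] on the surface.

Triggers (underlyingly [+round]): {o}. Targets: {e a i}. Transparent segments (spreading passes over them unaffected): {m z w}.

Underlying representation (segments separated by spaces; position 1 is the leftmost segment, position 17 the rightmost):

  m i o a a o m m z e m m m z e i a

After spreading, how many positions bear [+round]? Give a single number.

From /o/ at 3 rightward: 4 /a/ → [+round]; 5 /a/ → [+round]; bound reached.
From /o/ at 3 leftward: 2 /i/ → [+round]; 1 /m/ transparent; word edge.
From /o/ at 6 rightward: 7 /m/ transparent; 8 /m/ transparent; 9 /z/ transparent; 10 /e/ → [+round]; 11 /m/ transparent; 12 /m/ transparent; 13 /m/ transparent; 14 /z/ transparent; 15 /e/ → [+round]; bound reached.
From /o/ at 6 leftward: 5 /a/ → [+round]; 4 /a/ → [+round]; bound reached.
Targets with no active source: positions 16 17 stay [-round].
[+round] positions on the surface: 2 3 4 5 6 10 15.

7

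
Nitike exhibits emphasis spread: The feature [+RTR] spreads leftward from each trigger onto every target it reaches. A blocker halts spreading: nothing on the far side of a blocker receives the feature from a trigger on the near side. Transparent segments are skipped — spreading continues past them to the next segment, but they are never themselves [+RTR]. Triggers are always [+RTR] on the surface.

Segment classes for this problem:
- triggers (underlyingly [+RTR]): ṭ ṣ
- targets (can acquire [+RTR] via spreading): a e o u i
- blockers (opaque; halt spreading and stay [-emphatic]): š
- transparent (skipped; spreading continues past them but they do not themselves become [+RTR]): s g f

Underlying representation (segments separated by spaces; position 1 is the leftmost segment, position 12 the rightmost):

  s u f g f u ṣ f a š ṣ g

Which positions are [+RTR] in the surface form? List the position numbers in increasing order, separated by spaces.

From /ṣ/ at 7 leftward: 6 /u/ → [+RTR]; 5 /f/ transparent; 4 /g/ transparent; 3 /f/ transparent; 2 /u/ → [+RTR]; 1 /s/ transparent; word edge.
From /ṣ/ at 11 leftward: 10 /š/ blocks.
Target with no active source: position 9 stays [-emphatic].

2 6 7 11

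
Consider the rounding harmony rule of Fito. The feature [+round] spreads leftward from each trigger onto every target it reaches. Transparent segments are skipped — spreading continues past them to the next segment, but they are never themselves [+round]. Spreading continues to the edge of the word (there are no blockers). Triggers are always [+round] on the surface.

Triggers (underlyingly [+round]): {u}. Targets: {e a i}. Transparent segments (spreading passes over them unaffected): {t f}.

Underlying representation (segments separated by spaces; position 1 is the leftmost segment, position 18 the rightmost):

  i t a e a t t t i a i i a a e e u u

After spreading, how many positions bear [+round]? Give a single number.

From /u/ at 17 leftward: 16 /e/ → [+round]; 15 /e/ → [+round]; 14 /a/ → [+round]; 13 /a/ → [+round]; 12 /i/ → [+round]; 11 /i/ → [+round]; 10 /a/ → [+round]; 9 /i/ → [+round]; 8 /t/ transparent; 7 /t/ transparent; 6 /t/ transparent; 5 /a/ → [+round]; 4 /e/ → [+round]; 3 /a/ → [+round]; 2 /t/ transparent; 1 /i/ → [+round]; word edge.
From /u/ at 18 leftward: 17 /u/ is itself a trigger — this domain ends here.
[+round] positions on the surface: 1 3 4 5 9 10 11 12 13 14 15 16 17 18.

14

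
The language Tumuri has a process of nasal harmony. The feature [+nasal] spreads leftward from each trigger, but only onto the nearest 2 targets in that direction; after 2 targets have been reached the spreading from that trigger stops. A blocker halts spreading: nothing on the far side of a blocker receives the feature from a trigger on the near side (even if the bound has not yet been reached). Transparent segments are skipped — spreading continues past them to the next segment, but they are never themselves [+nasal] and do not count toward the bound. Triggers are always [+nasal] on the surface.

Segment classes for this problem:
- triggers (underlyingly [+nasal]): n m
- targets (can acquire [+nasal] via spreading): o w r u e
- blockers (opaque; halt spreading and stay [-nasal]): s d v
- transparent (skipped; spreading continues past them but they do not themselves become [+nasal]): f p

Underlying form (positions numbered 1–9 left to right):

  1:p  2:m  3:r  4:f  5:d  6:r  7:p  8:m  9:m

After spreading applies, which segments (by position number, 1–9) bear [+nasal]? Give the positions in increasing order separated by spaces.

From /m/ at 2 leftward: 1 /p/ transparent; word edge.
From /m/ at 8 leftward: 7 /p/ transparent; 6 /r/ → [+nasal]; 5 /d/ blocks.
From /m/ at 9 leftward: 8 /m/ is itself a trigger — this domain ends here.
Target with no active source: position 3 stays [-nasal].

2 6 8 9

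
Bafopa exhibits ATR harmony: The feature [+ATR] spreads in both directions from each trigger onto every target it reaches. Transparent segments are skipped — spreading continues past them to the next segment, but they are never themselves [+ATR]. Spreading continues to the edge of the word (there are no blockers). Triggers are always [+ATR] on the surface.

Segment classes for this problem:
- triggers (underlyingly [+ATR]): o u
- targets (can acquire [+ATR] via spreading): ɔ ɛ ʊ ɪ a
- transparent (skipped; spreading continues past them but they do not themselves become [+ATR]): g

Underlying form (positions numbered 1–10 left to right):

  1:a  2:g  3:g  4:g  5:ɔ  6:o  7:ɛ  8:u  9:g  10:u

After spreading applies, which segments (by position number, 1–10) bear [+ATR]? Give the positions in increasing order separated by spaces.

1 5 6 7 8 10

From /o/ at 6 rightward: 7 /ɛ/ → [+ATR]; 8 /u/ is itself a trigger — this domain ends here.
From /o/ at 6 leftward: 5 /ɔ/ → [+ATR]; 4 /g/ transparent; 3 /g/ transparent; 2 /g/ transparent; 1 /a/ → [+ATR]; word edge.
From /u/ at 8 rightward: 9 /g/ transparent; 10 /u/ is itself a trigger — this domain ends here.
From /u/ at 8 leftward: 7 /ɛ/ → [+ATR]; 6 /o/ is itself a trigger — this domain ends here.
From /u/ at 10 rightward: word edge.
From /u/ at 10 leftward: 9 /g/ transparent; 8 /u/ is itself a trigger — this domain ends here.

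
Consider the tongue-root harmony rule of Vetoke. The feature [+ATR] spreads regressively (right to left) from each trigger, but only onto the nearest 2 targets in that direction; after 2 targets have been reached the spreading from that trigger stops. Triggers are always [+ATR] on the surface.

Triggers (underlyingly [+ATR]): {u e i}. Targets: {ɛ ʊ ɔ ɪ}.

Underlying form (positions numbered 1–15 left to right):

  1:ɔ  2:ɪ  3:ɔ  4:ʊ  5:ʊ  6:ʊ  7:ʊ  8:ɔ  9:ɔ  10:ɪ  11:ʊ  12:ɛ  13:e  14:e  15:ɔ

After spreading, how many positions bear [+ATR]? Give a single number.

From /e/ at 13 leftward: 12 /ɛ/ → [+ATR]; 11 /ʊ/ → [+ATR]; bound reached.
From /e/ at 14 leftward: 13 /e/ is itself a trigger — this domain ends here.
Targets with no active source: positions 1 2 3 4 5 6 7 8 9 10 15 stay [-ATR].
[+ATR] positions on the surface: 11 12 13 14.

4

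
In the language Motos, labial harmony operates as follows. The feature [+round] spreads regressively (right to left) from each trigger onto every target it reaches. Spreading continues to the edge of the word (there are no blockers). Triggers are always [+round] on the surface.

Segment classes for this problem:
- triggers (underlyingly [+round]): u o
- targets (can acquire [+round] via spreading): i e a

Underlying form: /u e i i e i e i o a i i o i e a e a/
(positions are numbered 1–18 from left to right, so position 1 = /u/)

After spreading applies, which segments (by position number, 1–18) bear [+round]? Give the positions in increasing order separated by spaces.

From /u/ at 1 leftward: word edge.
From /o/ at 9 leftward: 8 /i/ → [+round]; 7 /e/ → [+round]; 6 /i/ → [+round]; 5 /e/ → [+round]; 4 /i/ → [+round]; 3 /i/ → [+round]; 2 /e/ → [+round]; 1 /u/ is itself a trigger — this domain ends here.
From /o/ at 13 leftward: 12 /i/ → [+round]; 11 /i/ → [+round]; 10 /a/ → [+round]; 9 /o/ is itself a trigger — this domain ends here.
Targets with no active source: positions 14 15 16 17 18 stay [-round].

1 2 3 4 5 6 7 8 9 10 11 12 13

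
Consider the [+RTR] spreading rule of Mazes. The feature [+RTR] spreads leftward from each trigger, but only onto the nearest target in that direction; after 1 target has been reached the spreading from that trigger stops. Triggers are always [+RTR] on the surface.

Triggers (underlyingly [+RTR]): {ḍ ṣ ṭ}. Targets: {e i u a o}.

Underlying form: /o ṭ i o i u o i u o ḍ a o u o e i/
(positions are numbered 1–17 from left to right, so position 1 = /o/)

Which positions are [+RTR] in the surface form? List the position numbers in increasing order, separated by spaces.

From /ṭ/ at 2 leftward: 1 /o/ → [+RTR]; bound reached.
From /ḍ/ at 11 leftward: 10 /o/ → [+RTR]; bound reached.
Targets with no active source: positions 3 4 5 6 7 8 9 12 13 14 15 16 17 stay [-emphatic].

1 2 10 11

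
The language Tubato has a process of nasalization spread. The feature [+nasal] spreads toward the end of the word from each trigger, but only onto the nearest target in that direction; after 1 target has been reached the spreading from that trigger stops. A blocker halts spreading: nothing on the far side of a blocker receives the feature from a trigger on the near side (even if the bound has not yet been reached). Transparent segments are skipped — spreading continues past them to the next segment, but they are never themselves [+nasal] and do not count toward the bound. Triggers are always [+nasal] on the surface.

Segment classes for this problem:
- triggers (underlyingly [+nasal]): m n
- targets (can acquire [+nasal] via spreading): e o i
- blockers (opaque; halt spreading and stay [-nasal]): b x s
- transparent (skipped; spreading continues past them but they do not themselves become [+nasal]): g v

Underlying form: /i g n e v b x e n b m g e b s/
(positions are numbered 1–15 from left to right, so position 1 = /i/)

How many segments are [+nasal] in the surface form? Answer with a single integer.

From /n/ at 3 rightward: 4 /e/ → [+nasal]; bound reached.
From /n/ at 9 rightward: 10 /b/ blocks.
From /m/ at 11 rightward: 12 /g/ transparent; 13 /e/ → [+nasal]; bound reached.
Targets with no active source: positions 1 8 stay [-nasal].
[+nasal] positions on the surface: 3 4 9 11 13.

5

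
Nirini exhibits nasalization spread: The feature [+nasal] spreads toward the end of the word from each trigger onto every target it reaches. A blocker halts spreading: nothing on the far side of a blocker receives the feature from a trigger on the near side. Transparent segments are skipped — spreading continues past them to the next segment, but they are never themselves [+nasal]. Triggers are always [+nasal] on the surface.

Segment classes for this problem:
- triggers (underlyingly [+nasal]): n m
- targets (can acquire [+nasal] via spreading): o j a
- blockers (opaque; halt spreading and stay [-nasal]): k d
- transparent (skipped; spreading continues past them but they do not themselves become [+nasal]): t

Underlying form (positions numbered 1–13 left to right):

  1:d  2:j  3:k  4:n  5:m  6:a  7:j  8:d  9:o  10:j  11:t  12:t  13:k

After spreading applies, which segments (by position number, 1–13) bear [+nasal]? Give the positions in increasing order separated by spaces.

4 5 6 7

From /n/ at 4 rightward: 5 /m/ is itself a trigger — this domain ends here.
From /m/ at 5 rightward: 6 /a/ → [+nasal]; 7 /j/ → [+nasal]; 8 /d/ blocks.
Targets with no active source: positions 2 9 10 stay [-nasal].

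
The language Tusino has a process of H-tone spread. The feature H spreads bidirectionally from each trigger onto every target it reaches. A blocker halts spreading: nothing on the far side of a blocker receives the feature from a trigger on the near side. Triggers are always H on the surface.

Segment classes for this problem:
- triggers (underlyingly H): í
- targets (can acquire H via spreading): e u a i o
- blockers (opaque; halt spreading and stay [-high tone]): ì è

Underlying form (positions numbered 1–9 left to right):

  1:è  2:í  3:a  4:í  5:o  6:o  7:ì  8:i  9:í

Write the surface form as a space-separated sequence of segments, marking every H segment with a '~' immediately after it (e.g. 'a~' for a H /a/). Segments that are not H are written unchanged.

From /í/ at 2 rightward: 3 /a/ → H; 4 /í/ is itself a trigger — this domain ends here.
From /í/ at 2 leftward: 1 /è/ blocks.
From /í/ at 4 rightward: 5 /o/ → H; 6 /o/ → H; 7 /ì/ blocks.
From /í/ at 4 leftward: 3 /a/ → H; 2 /í/ is itself a trigger — this domain ends here.
From /í/ at 9 rightward: word edge.
From /í/ at 9 leftward: 8 /i/ → H; 7 /ì/ blocks.
H positions on the surface: 2 3 4 5 6 8 9.

è í~ a~ í~ o~ o~ ì i~ í~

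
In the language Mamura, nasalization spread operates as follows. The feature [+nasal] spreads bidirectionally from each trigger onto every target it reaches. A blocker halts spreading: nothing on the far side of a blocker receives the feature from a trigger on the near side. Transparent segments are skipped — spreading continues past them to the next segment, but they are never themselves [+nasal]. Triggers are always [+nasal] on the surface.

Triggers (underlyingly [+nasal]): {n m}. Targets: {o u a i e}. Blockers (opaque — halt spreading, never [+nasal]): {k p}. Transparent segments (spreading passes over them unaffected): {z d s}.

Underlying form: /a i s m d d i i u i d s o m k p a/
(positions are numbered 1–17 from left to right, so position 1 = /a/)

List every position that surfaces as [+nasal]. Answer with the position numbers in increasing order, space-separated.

From /m/ at 4 rightward: 5 /d/ transparent; 6 /d/ transparent; 7 /i/ → [+nasal]; 8 /i/ → [+nasal]; 9 /u/ → [+nasal]; 10 /i/ → [+nasal]; 11 /d/ transparent; 12 /s/ transparent; 13 /o/ → [+nasal]; 14 /m/ is itself a trigger — this domain ends here.
From /m/ at 4 leftward: 3 /s/ transparent; 2 /i/ → [+nasal]; 1 /a/ → [+nasal]; word edge.
From /m/ at 14 rightward: 15 /k/ blocks.
From /m/ at 14 leftward: 13 /o/ → [+nasal]; 12 /s/ transparent; 11 /d/ transparent; 10 /i/ → [+nasal]; 9 /u/ → [+nasal]; 8 /i/ → [+nasal]; 7 /i/ → [+nasal]; 6 /d/ transparent; 5 /d/ transparent; 4 /m/ is itself a trigger — this domain ends here.
Target with no active source: position 17 stays [-nasal].

1 2 4 7 8 9 10 13 14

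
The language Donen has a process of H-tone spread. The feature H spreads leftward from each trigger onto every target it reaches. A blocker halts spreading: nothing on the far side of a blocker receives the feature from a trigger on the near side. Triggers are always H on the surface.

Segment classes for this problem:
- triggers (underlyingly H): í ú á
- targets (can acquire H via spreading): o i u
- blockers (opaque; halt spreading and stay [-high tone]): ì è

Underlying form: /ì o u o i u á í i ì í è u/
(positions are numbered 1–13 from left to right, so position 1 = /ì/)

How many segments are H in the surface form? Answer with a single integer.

From /á/ at 7 leftward: 6 /u/ → H; 5 /i/ → H; 4 /o/ → H; 3 /u/ → H; 2 /o/ → H; 1 /ì/ blocks.
From /í/ at 8 leftward: 7 /á/ is itself a trigger — this domain ends here.
From /í/ at 11 leftward: 10 /ì/ blocks.
Targets with no active source: positions 9 13 stay [-high tone].
H positions on the surface: 2 3 4 5 6 7 8 11.

8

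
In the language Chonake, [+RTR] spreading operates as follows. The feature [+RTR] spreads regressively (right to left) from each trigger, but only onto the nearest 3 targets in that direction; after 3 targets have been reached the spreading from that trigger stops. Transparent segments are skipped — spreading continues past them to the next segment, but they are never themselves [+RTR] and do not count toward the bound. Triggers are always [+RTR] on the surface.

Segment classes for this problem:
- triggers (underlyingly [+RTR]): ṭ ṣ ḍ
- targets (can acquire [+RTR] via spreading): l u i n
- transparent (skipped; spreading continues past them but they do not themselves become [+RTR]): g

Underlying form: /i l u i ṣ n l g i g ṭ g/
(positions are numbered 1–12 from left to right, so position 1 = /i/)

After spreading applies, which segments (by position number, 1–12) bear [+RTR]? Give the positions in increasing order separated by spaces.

2 3 4 5 6 7 9 11

From /ṣ/ at 5 leftward: 4 /i/ → [+RTR]; 3 /u/ → [+RTR]; 2 /l/ → [+RTR]; bound reached.
From /ṭ/ at 11 leftward: 10 /g/ transparent; 9 /i/ → [+RTR]; 8 /g/ transparent; 7 /l/ → [+RTR]; 6 /n/ → [+RTR]; bound reached.
Target with no active source: position 1 stays [-emphatic].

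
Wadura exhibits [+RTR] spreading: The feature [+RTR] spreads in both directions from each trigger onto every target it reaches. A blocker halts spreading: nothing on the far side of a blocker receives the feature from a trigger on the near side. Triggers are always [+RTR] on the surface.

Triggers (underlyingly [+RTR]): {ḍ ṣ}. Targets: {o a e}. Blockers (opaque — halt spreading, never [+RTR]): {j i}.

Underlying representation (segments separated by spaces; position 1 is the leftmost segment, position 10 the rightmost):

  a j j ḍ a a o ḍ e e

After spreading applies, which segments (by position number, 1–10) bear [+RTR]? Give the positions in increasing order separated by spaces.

From /ḍ/ at 4 rightward: 5 /a/ → [+RTR]; 6 /a/ → [+RTR]; 7 /o/ → [+RTR]; 8 /ḍ/ is itself a trigger — this domain ends here.
From /ḍ/ at 4 leftward: 3 /j/ blocks.
From /ḍ/ at 8 rightward: 9 /e/ → [+RTR]; 10 /e/ → [+RTR]; word edge.
From /ḍ/ at 8 leftward: 7 /o/ → [+RTR]; 6 /a/ → [+RTR]; 5 /a/ → [+RTR]; 4 /ḍ/ is itself a trigger — this domain ends here.
Target with no active source: position 1 stays [-emphatic].

4 5 6 7 8 9 10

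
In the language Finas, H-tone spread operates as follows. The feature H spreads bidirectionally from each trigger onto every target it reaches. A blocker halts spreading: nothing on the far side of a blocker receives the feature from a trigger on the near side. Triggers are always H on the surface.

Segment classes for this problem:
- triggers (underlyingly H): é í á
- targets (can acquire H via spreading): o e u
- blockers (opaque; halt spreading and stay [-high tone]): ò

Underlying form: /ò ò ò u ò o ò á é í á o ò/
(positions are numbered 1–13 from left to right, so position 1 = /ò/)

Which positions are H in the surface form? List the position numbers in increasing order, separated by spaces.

From /á/ at 8 rightward: 9 /é/ is itself a trigger — this domain ends here.
From /á/ at 8 leftward: 7 /ò/ blocks.
From /é/ at 9 rightward: 10 /í/ is itself a trigger — this domain ends here.
From /é/ at 9 leftward: 8 /á/ is itself a trigger — this domain ends here.
From /í/ at 10 rightward: 11 /á/ is itself a trigger — this domain ends here.
From /í/ at 10 leftward: 9 /é/ is itself a trigger — this domain ends here.
From /á/ at 11 rightward: 12 /o/ → H; 13 /ò/ blocks.
From /á/ at 11 leftward: 10 /í/ is itself a trigger — this domain ends here.
Targets with no active source: positions 4 6 stay [-high tone].

8 9 10 11 12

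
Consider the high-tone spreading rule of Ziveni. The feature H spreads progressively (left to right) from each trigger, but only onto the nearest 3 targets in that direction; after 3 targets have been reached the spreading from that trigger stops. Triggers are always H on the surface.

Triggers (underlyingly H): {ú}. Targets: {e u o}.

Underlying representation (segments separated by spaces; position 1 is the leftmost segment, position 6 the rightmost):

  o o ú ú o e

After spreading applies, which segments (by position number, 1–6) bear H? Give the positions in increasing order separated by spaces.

3 4 5 6

From /ú/ at 3 rightward: 4 /ú/ is itself a trigger — this domain ends here.
From /ú/ at 4 rightward: 5 /o/ → H; 6 /e/ → H; word edge.
Targets with no active source: positions 1 2 stay [-high tone].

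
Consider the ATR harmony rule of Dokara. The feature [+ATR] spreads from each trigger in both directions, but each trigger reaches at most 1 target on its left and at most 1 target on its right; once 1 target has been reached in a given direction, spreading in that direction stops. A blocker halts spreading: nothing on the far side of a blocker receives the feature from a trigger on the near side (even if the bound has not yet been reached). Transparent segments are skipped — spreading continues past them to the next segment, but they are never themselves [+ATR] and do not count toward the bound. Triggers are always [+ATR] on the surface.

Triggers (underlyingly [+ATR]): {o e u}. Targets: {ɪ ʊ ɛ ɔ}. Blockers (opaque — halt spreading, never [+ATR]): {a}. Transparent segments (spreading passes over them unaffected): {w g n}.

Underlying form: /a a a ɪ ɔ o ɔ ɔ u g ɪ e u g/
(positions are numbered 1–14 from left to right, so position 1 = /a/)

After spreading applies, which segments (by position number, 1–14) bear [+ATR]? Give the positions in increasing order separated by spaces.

5 6 7 8 9 11 12 13

From /o/ at 6 rightward: 7 /ɔ/ → [+ATR]; bound reached.
From /o/ at 6 leftward: 5 /ɔ/ → [+ATR]; bound reached.
From /u/ at 9 rightward: 10 /g/ transparent; 11 /ɪ/ → [+ATR]; bound reached.
From /u/ at 9 leftward: 8 /ɔ/ → [+ATR]; bound reached.
From /e/ at 12 rightward: 13 /u/ is itself a trigger — this domain ends here.
From /e/ at 12 leftward: 11 /ɪ/ → [+ATR]; bound reached.
From /u/ at 13 rightward: 14 /g/ transparent; word edge.
From /u/ at 13 leftward: 12 /e/ is itself a trigger — this domain ends here.
Target with no active source: position 4 stays [-ATR].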